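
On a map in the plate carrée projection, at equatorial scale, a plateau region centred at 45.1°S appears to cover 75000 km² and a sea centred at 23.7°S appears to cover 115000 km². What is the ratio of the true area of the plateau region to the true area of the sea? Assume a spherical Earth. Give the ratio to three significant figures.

Plate carrée has h = 1 and k = sec φ, giving areal scale sec φ; true area = (apparent area) · cos φ.
True area of plateau region: 75000 × cos(45.1°) = 75000 × 0.7059 = 52940 km².
True area of sea: 115000 × cos(23.7°) = 115000 × 0.9157 = 105300 km².
Ratio = 52940 / 105300 ≈ 0.503.

0.503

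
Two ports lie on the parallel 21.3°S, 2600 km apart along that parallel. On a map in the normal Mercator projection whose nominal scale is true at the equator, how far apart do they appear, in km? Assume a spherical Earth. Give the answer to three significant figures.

The Mercator projection is conformal; its linear scale factor is the same in every direction and equals sec φ = 1/cos φ.
Along the parallel, k = sec 21.3° = 1/0.9317 = 1.073.
Map distance = 2600 × 1.073 ≈ 2790 km.

2790 km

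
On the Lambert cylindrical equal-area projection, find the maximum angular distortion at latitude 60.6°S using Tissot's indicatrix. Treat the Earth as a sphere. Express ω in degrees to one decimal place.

The Lambert cylindrical equal-area projection is the cylindrical equal-area projection with its standard parallel at the equator (φ₀ = 0). For cylindrical equal-area with standard parallel φ₀, h = cos φ / cos φ₀ and k = cos φ₀ / cos φ, so h·k = 1.
At 60.6°: h = 0.4909, k = 2.037; principal scales a = 2.037, b = 0.4909.
sin(ω/2) = (a − b)/(a + b) = 1.546/2.528 = 0.6116, so ω = 2 arcsin(0.6116) ≈ 75.4°.

75.4°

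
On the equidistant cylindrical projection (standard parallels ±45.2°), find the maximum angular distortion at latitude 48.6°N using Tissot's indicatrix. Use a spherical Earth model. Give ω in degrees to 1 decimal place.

3.6°

The equidistant cylindrical projection with φ₀ = 45.2° has h = 1 (meridians true) and k = cos φ₀ / cos φ along parallels.
At 48.6°: h = 1.000, k = 1.066; principal scales a = 1.066, b = 1.000.
sin(ω/2) = (a − b)/(a + b) = 0.06551/2.066 = 0.03172, so ω = 2 arcsin(0.03172) ≈ 3.6°.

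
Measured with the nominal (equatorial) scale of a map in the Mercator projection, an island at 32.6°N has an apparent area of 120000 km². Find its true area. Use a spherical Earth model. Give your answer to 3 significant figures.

85200 km²

Mercator is conformal, so the point scale is isotropic: h = k = sec φ = 1/cos φ.
Areal scale = k² = sec²φ = 1/cos²(32.6°) = 1/0.8425² = 1.409.
True area = apparent / (areal scale) = 120000 / 1.409 ≈ 85200 km².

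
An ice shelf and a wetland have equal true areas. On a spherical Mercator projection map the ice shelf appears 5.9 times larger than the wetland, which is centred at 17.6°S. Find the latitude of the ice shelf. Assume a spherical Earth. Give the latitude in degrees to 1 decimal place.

On Mercator, (apparent₁)/(apparent₂) = sec²φ₁ / sec²φ₂ when true areas are equal.
cos²φ₂ / cos²φ₁ = 5.9  ⇒  cos φ₁ = cos 17.6° / √5.9 = 0.9532/2.429 = 0.3924.
φ₁ = arccos(0.3924) ≈ 66.9°.

66.9°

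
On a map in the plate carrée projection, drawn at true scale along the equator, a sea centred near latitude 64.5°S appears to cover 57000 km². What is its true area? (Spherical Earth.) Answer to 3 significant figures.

24500 km²

In the plate carrée (x = Rλ, y = Rφ), meridians are true-scale (h = 1) and parallels are stretched by k = sec φ.
Areal scale = h·k = 1 × sec φ; at 64.5°, h = 1.000, k = 2.323, so h·k = 2.323.
True area = apparent / (areal scale) = 57000 / 2.323 ≈ 24500 km².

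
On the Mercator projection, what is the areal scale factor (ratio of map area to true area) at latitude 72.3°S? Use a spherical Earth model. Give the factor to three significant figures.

Mercator is conformal, so the point scale is isotropic: h = k = sec φ = 1/cos φ.
Areal scale = k² = sec²φ = 1/cos²(72.3°) = 1/0.3040² = 10.82.

10.8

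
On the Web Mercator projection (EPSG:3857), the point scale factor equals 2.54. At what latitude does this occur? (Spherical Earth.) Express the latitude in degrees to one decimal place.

Mercator scale is k = sec φ = 1/cos φ.
1/cos φ = 2.54  ⇒  cos φ = 0.3937  ⇒  φ = arccos(0.3937) ≈ 66.8°.

66.8°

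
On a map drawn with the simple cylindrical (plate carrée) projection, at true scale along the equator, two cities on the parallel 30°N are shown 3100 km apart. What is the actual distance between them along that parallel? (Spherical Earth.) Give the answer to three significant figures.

2680 km

In the plate carrée (x = Rλ, y = Rφ), meridians are true-scale (h = 1) and parallels are stretched by k = sec φ.
Along the parallel at 30°, map distances are exaggerated by k = sec 30° = 1.155.
True distance = 3100 / 1.155 = 3100 × cos 30° ≈ 2680 km.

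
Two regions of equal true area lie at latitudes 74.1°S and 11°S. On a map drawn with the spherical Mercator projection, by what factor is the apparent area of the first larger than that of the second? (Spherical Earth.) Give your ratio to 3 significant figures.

On Mercator, area is exaggerated by sec²φ = 1/cos²φ.
At 74.1°: sec²(74.1°) = 1/0.2740² = 13.32.
At 11°: sec²(11°) = 1/0.9816² = 1.038.
Ratio = 13.32/1.038 = cos²(11°)/cos²(74.1°) ≈ 12.8.

12.8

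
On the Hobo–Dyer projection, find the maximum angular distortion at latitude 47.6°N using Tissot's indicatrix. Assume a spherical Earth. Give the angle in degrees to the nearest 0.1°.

The Hobo–Dyer projection is cylindrical equal-area with φ₀ = 37.5°. Cylindrical equal-area (φ₀ = 37.5°): h = cos φ / cos 37.5° along meridians, k = cos 37.5° / cos φ along parallels; h·k = 1.
At 47.6°: h = 0.8499, k = 1.177; principal scales a = 1.177, b = 0.8499.
sin(ω/2) = (a − b)/(a + b) = 0.3266/2.026 = 0.1612, so ω = 2 arcsin(0.1612) ≈ 18.5°.

18.5°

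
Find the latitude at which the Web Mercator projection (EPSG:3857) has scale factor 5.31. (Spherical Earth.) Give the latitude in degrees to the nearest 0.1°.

79.1°

Mercator scale is k = sec φ = 1/cos φ.
1/cos φ = 5.31  ⇒  cos φ = 0.1883  ⇒  φ = arccos(0.1883) ≈ 79.1°.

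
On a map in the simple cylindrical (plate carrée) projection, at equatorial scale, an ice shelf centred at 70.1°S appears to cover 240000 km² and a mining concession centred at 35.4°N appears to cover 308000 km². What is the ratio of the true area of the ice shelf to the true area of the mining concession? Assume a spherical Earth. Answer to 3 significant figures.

0.325

Plate carrée has h = 1 and k = sec φ, giving areal scale sec φ; true area = (apparent area) · cos φ.
True area of ice shelf: 240000 × cos(70.1°) = 240000 × 0.3404 = 81690 km².
True area of mining concession: 308000 × cos(35.4°) = 308000 × 0.8151 = 251100 km².
Ratio = 81690 / 251100 ≈ 0.325.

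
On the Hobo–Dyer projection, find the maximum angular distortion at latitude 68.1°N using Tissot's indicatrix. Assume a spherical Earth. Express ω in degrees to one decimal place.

79.3°

Hobo–Dyer is a cylindrical equal-area projection with standard parallels at ±37.5°. A cylindrical equal-area projection with standard parallel φ₀ has meridian scale h = cos φ / cos φ₀ and parallel scale k = cos φ₀ / cos φ (so areas are preserved, h·k = 1).
At 68.1°: h = 0.4701, k = 2.127; principal scales a = 2.127, b = 0.4701.
sin(ω/2) = (a − b)/(a + b) = 1.657/2.597 = 0.6380, so ω = 2 arcsin(0.6380) ≈ 79.3°.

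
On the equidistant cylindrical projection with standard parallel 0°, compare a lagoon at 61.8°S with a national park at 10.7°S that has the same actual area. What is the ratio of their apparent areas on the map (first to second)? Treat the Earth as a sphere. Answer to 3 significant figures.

2.08

In the plate carrée (x = Rλ, y = Rφ), meridians are true-scale (h = 1) and parallels are stretched by k = sec φ.
Areal scale at 61.8°: h·k = 1.000 × 2.116 = 2.116.
Areal scale at 10.7°: h·k = 1.000 × 1.018 = 1.018.
Ratio = 2.116/1.018 ≈ 2.08.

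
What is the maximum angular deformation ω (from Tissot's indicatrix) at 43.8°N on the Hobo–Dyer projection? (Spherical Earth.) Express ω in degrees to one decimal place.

10.8°

Hobo–Dyer is a cylindrical equal-area projection with standard parallels at ±37.5°. Cylindrical equal-area (φ₀ = 37.5°): h = cos φ / cos 37.5° along meridians, k = cos 37.5° / cos φ along parallels; h·k = 1.
At 43.8°: h = 0.9098, k = 1.099; principal scales a = 1.099, b = 0.9098.
sin(ω/2) = (a − b)/(a + b) = 0.1894/2.009 = 0.09429, so ω = 2 arcsin(0.09429) ≈ 10.8°.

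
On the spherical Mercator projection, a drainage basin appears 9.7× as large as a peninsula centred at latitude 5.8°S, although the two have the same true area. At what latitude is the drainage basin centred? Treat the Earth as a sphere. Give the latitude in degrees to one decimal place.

For equal true areas on Mercator, apparent areas scale as sec²φ, so the ratio is cos²φ₂ / cos²φ₁.
cos²φ₂ / cos²φ₁ = 9.7  ⇒  cos φ₁ = cos 5.8° / √9.7 = 0.9949/3.114 = 0.3194.
φ₁ = arccos(0.3194) ≈ 71.4°.

71.4°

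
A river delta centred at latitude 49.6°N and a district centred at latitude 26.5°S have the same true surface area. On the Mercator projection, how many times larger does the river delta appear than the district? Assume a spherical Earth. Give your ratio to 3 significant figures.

Mercator is conformal with k = sec φ, so areal scale = k² = sec²φ.
At 49.6°: sec²(49.6°) = 1/0.6481² = 2.381.
At 26.5°: sec²(26.5°) = 1/0.8949² = 1.249.
Ratio = 2.381/1.249 = cos²(26.5°)/cos²(49.6°) ≈ 1.91.

1.91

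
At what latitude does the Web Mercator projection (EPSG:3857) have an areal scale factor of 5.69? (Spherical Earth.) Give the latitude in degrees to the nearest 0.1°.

Mercator areal scale is sec²φ.
sec²φ = 5.69  ⇒  cos²φ = 0.1757  ⇒  cos φ = 0.4192.
φ = arccos(0.4192) ≈ 65.2°.

65.2°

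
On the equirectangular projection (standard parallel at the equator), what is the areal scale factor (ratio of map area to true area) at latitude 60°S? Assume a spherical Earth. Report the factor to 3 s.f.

2.00

For the equirectangular projection with φ₀ = 0 (plate carrée), h = 1 along meridians and k = sec φ along parallels.
Areal scale = h·k = 1 × sec φ; at 60°, h = 1.000, k = 2.000, so h·k = 2.000.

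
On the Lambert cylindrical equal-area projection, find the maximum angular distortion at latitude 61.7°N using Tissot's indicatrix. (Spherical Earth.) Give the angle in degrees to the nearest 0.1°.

The Lambert cylindrical equal-area projection is the cylindrical equal-area projection with its standard parallel at the equator (φ₀ = 0). For cylindrical equal-area with standard parallel φ₀, h = cos φ / cos φ₀ and k = cos φ₀ / cos φ, so h·k = 1.
At 61.7°: h = 0.4741, k = 2.109; principal scales a = 2.109, b = 0.4741.
sin(ω/2) = (a − b)/(a + b) = 1.635/2.583 = 0.6330, so ω = 2 arcsin(0.6330) ≈ 78.5°.

78.5°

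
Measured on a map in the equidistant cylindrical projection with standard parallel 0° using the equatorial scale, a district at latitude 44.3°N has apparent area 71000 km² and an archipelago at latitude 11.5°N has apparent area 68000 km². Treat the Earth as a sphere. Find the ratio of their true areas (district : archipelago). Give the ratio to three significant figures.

0.763

Plate carrée has h = 1 and k = sec φ, giving areal scale sec φ; true area = (apparent area) · cos φ.
True area of district: 71000 × cos(44.3°) = 71000 × 0.7157 = 50810 km².
True area of archipelago: 68000 × cos(11.5°) = 68000 × 0.9799 = 66630 km².
Ratio = 50810 / 66630 ≈ 0.763.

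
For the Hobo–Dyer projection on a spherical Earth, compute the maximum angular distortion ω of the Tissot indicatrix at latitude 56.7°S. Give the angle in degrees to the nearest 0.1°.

41.3°

The Hobo–Dyer projection is cylindrical equal-area with φ₀ = 37.5°. For cylindrical equal-area with standard parallel φ₀, h = cos φ / cos φ₀ and k = cos φ₀ / cos φ, so h·k = 1.
At 56.7°: h = 0.6920, k = 1.445; principal scales a = 1.445, b = 0.6920.
sin(ω/2) = (a − b)/(a + b) = 0.7530/2.137 = 0.3524, so ω = 2 arcsin(0.3524) ≈ 41.3°.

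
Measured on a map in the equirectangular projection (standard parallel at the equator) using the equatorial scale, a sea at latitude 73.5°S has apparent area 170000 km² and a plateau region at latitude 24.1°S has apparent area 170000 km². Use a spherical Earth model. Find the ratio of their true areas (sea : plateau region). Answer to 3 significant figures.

0.311

Plate carrée has h = 1 and k = sec φ, giving areal scale sec φ; true area = (apparent area) · cos φ.
True area of sea: 170000 × cos(73.5°) = 170000 × 0.2840 = 48280 km².
True area of plateau region: 170000 × cos(24.1°) = 170000 × 0.9128 = 155200 km².
Ratio = 48280 / 155200 ≈ 0.311.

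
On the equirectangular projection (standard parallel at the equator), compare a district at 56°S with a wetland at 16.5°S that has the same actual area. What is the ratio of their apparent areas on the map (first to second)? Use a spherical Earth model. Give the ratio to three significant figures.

In the plate carrée (x = Rλ, y = Rφ), meridians are true-scale (h = 1) and parallels are stretched by k = sec φ.
Areal scale at 56°: h·k = 1.000 × 1.788 = 1.788.
Areal scale at 16.5°: h·k = 1.000 × 1.043 = 1.043.
Ratio = 1.788/1.043 ≈ 1.71.

1.71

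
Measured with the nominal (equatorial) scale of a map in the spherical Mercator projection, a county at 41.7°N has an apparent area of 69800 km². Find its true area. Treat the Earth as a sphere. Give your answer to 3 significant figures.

The Mercator projection is conformal; its linear scale factor is the same in every direction and equals sec φ = 1/cos φ.
Areal scale = k² = sec²φ = 1/cos²(41.7°) = 1/0.7466² = 1.794.
True area = apparent / (areal scale) = 69800 / 1.794 ≈ 38900 km².

38900 km²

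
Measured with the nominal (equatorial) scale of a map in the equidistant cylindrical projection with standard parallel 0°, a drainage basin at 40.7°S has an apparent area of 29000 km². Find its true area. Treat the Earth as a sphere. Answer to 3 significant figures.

Plate carrée maps x = Rλ, y = Rφ. The meridian scale is h = 1 and the parallel scale is k = 1/cos φ = sec φ.
Areal scale = h·k = 1 × sec φ; at 40.7°, h = 1.000, k = 1.319, so h·k = 1.319.
True area = apparent / (areal scale) = 29000 / 1.319 ≈ 22000 km².

22000 km²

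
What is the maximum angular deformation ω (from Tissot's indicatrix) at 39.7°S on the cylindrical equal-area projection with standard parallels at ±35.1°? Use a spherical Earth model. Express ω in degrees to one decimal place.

For cylindrical equal-area with standard parallel φ₀, h = cos φ / cos φ₀ and k = cos φ₀ / cos φ, so h·k = 1.
At 39.7°: h = 0.9404, k = 1.063; principal scales a = 1.063, b = 0.9404.
sin(ω/2) = (a − b)/(a + b) = 0.1229/2.004 = 0.06136, so ω = 2 arcsin(0.06136) ≈ 7.0°.

7.0°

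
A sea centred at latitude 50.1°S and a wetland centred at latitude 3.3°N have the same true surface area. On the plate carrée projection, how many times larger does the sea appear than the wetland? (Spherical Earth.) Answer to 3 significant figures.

In the plate carrée (x = Rλ, y = Rφ), meridians are true-scale (h = 1) and parallels are stretched by k = sec φ.
Areal scale at 50.1°: h·k = 1.000 × 1.559 = 1.559.
Areal scale at 3.3°: h·k = 1.000 × 1.002 = 1.002.
Ratio = 1.559/1.002 ≈ 1.56.

1.56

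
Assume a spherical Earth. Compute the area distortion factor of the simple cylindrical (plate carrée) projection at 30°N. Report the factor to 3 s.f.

1.15

Plate carrée maps x = Rλ, y = Rφ. The meridian scale is h = 1 and the parallel scale is k = 1/cos φ = sec φ.
Areal scale = h·k = 1 × sec φ; at 30°, h = 1.000, k = 1.155, so h·k = 1.155.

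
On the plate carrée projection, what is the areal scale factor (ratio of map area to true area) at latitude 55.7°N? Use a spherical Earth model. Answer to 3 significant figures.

In the plate carrée (x = Rλ, y = Rφ), meridians are true-scale (h = 1) and parallels are stretched by k = sec φ.
Areal scale = h·k = 1 × sec φ; at 55.7°, h = 1.000, k = 1.775, so h·k = 1.775.

1.77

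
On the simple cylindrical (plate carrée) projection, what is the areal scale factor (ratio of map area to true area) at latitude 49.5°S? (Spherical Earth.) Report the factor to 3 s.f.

Plate carrée maps x = Rλ, y = Rφ. The meridian scale is h = 1 and the parallel scale is k = 1/cos φ = sec φ.
Areal scale = h·k = 1 × sec φ; at 49.5°, h = 1.000, k = 1.540, so h·k = 1.540.

1.54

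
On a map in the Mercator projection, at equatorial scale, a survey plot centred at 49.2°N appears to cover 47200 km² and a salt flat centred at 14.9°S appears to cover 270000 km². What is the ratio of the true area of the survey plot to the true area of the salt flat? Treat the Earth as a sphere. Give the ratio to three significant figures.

0.0799

Since Mercator area scale is 1/cos²φ, the true area equals the apparent area multiplied by cos²φ.
True area of survey plot: 47200 × cos²(49.2°) = 47200 × 0.4270 = 20150 km².
True area of salt flat: 270000 × cos²(14.9°) = 270000 × 0.9339 = 252100 km².
Ratio = 20150 / 252100 ≈ 0.0799.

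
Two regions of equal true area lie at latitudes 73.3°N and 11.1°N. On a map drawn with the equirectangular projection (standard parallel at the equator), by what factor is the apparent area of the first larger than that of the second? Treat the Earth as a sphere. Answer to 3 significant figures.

For the equirectangular projection with φ₀ = 0 (plate carrée), h = 1 along meridians and k = sec φ along parallels.
Areal scale at 73.3°: h·k = 1.000 × 3.480 = 3.480.
Areal scale at 11.1°: h·k = 1.000 × 1.019 = 1.019.
Ratio = 3.480/1.019 ≈ 3.41.

3.41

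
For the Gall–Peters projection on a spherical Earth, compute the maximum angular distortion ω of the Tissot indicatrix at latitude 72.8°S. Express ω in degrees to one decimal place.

89.2°

The Gall–Peters projection is cylindrical equal-area with φ₀ = 45°. A cylindrical equal-area projection with standard parallel φ₀ has meridian scale h = cos φ / cos φ₀ and parallel scale k = cos φ₀ / cos φ (so areas are preserved, h·k = 1).
At 72.8°: h = 0.4182, k = 2.391; principal scales a = 2.391, b = 0.4182.
sin(ω/2) = (a − b)/(a + b) = 1.973/2.809 = 0.7023, so ω = 2 arcsin(0.7023) ≈ 89.2°.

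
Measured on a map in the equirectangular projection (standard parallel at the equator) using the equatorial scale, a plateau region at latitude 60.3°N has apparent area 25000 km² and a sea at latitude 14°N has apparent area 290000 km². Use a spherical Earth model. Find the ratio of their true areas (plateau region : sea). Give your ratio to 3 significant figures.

On the plate carrée, areal scale = h·k = 1 × sec φ, so true area = apparent × cos φ.
True area of plateau region: 25000 × cos(60.3°) = 25000 × 0.4955 = 12390 km².
True area of sea: 290000 × cos(14°) = 290000 × 0.9703 = 281400 km².
Ratio = 12390 / 281400 ≈ 0.0440.

0.0440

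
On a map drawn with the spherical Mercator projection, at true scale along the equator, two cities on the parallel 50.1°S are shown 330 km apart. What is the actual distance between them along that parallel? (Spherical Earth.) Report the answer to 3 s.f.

212 km

The Mercator projection is conformal; its linear scale factor is the same in every direction and equals sec φ = 1/cos φ.
Along the parallel at 50.1°, map distances are exaggerated by k = sec 50.1° = 1.559.
True distance = 330 / 1.559 = 330 × cos 50.1° ≈ 212 km.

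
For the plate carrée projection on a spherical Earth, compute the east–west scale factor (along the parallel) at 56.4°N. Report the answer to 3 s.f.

For the equirectangular projection with φ₀ = 0 (plate carrée), h = 1 along meridians and k = sec φ along parallels.
k = 1/cos 56.4° = 1/0.5534 = 1.807.

1.81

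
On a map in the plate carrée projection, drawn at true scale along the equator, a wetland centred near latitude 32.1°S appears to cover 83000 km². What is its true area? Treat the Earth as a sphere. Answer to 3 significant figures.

In the plate carrée (x = Rλ, y = Rφ), meridians are true-scale (h = 1) and parallels are stretched by k = sec φ.
Areal scale = h·k = 1 × sec φ; at 32.1°, h = 1.000, k = 1.180, so h·k = 1.180.
True area = apparent / (areal scale) = 83000 / 1.180 ≈ 70300 km².

70300 km²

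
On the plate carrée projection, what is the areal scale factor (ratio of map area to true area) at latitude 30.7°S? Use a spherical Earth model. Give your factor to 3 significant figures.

Plate carrée maps x = Rλ, y = Rφ. The meridian scale is h = 1 and the parallel scale is k = 1/cos φ = sec φ.
Areal scale = h·k = 1 × sec φ; at 30.7°, h = 1.000, k = 1.163, so h·k = 1.163.

1.16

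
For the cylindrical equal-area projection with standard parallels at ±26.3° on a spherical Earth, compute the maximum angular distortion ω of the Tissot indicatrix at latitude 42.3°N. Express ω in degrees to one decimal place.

21.9°

Cylindrical equal-area (φ₀ = 26.3°): h = cos φ / cos 26.3° along meridians, k = cos 26.3° / cos φ along parallels; h·k = 1.
At 42.3°: h = 0.8250, k = 1.212; principal scales a = 1.212, b = 0.8250.
sin(ω/2) = (a − b)/(a + b) = 0.3870/2.037 = 0.1900, so ω = 2 arcsin(0.1900) ≈ 21.9°.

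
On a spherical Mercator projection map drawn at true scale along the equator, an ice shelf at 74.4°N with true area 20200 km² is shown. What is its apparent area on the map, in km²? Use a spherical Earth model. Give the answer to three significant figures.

The Mercator projection is conformal; its linear scale factor is the same in every direction and equals sec φ = 1/cos φ.
Areal scale = k² = sec²φ = 1/cos²(74.4°) = 1/0.2689² = 13.83.
Apparent area = 20200 × 13.83 ≈ 279000 km².

279000 km²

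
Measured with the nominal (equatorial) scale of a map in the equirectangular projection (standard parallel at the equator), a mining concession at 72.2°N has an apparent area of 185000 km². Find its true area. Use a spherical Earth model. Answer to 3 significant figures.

For the equirectangular projection with φ₀ = 0 (plate carrée), h = 1 along meridians and k = sec φ along parallels.
Areal scale = h·k = 1 × sec φ; at 72.2°, h = 1.000, k = 3.271, so h·k = 3.271.
True area = apparent / (areal scale) = 185000 / 3.271 ≈ 56600 km².

56600 km²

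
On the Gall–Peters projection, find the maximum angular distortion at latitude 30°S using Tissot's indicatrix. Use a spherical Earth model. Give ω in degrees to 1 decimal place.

Gall–Peters is a cylindrical equal-area projection with standard parallels at ±45°. A cylindrical equal-area projection with standard parallel φ₀ has meridian scale h = cos φ / cos φ₀ and parallel scale k = cos φ₀ / cos φ (so areas are preserved, h·k = 1).
At 30°: h = 1.225, k = 0.8165; principal scales a = 1.225, b = 0.8165.
sin(ω/2) = (a − b)/(a + b) = 0.4082/2.041 = 0.2000, so ω = 2 arcsin(0.2000) ≈ 23.1°.

23.1°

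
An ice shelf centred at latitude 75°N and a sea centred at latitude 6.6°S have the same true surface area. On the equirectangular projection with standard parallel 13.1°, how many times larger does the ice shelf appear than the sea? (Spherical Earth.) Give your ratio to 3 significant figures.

3.84

With standard parallel φ₀ = 13.1°, the equirectangular projection gives x = Rλ cos φ₀, y = Rφ, so h = 1 and k = cos 13.1° / cos φ.
Areal scale at 75°: h·k = 1.000 × 3.763 = 3.763.
Areal scale at 6.6°: h·k = 1.000 × 0.9805 = 0.9805.
Ratio = 3.763/0.9805 ≈ 3.84.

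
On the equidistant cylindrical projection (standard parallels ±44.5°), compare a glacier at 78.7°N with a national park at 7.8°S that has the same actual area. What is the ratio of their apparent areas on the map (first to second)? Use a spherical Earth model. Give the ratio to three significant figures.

5.06

In the equirectangular projection with standard parallel φ₀ = 44.5° (x = Rλ cos φ₀, y = Rφ), meridians are true-scale (h = 1) and the parallel scale is k = cos φ₀ / cos φ.
Areal scale at 78.7°: h·k = 1.000 × 3.640 = 3.640.
Areal scale at 7.8°: h·k = 1.000 × 0.7199 = 0.7199.
Ratio = 3.640/0.7199 ≈ 5.06.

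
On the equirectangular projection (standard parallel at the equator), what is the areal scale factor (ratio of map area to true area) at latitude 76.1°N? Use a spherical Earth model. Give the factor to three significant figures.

In the plate carrée (x = Rλ, y = Rφ), meridians are true-scale (h = 1) and parallels are stretched by k = sec φ.
Areal scale = h·k = 1 × sec φ; at 76.1°, h = 1.000, k = 4.163, so h·k = 4.163.

4.16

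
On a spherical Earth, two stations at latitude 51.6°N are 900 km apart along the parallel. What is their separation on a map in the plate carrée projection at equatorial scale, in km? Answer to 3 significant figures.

1450 km

In the plate carrée (x = Rλ, y = Rφ), meridians are true-scale (h = 1) and parallels are stretched by k = sec φ.
Along the parallel, k = sec 51.6° = 1/0.6211 = 1.610.
Map distance = 900 × 1.610 ≈ 1450 km.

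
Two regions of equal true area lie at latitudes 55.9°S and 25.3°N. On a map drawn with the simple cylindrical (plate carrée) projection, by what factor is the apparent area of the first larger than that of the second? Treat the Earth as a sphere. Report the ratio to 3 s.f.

Plate carrée maps x = Rλ, y = Rφ. The meridian scale is h = 1 and the parallel scale is k = 1/cos φ = sec φ.
Areal scale at 55.9°: h·k = 1.000 × 1.784 = 1.784.
Areal scale at 25.3°: h·k = 1.000 × 1.106 = 1.106.
Ratio = 1.784/1.106 ≈ 1.61.

1.61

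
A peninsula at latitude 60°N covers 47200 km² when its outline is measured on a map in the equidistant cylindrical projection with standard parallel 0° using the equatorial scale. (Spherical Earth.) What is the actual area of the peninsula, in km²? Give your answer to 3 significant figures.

23600 km²

In the plate carrée (x = Rλ, y = Rφ), meridians are true-scale (h = 1) and parallels are stretched by k = sec φ.
Areal scale = h·k = 1 × sec φ; at 60°, h = 1.000, k = 2.000, so h·k = 2.000.
True area = apparent / (areal scale) = 47200 / 2.000 ≈ 23600 km².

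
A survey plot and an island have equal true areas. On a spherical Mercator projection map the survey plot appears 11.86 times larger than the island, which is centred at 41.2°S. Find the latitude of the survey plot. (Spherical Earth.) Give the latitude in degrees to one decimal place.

77.4°

On Mercator, (apparent₁)/(apparent₂) = sec²φ₁ / sec²φ₂ when true areas are equal.
cos²φ₂ / cos²φ₁ = 11.86  ⇒  cos φ₁ = cos 41.2° / √11.86 = 0.7524/3.444 = 0.2185.
φ₁ = arccos(0.2185) ≈ 77.4°.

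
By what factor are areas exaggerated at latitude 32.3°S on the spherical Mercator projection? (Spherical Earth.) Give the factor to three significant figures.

For Mercator, h = k = sec φ (a conformal cylindrical projection has a single point scale, 1/cos φ).
Areal scale = k² = sec²φ = 1/cos²(32.3°) = 1/0.8453² = 1.400.

1.40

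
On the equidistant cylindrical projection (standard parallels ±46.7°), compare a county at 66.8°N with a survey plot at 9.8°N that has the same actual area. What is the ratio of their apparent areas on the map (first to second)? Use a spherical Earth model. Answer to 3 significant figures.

With standard parallel φ₀ = 46.7°, the equirectangular projection gives x = Rλ cos φ₀, y = Rφ, so h = 1 and k = cos 46.7° / cos φ.
Areal scale at 66.8°: h·k = 1.000 × 1.741 = 1.741.
Areal scale at 9.8°: h·k = 1.000 × 0.6960 = 0.6960.
Ratio = 1.741/0.6960 ≈ 2.50.

2.50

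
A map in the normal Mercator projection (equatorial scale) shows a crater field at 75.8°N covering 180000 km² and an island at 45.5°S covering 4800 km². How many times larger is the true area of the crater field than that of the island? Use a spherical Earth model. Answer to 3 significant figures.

Mercator's areal exaggeration is sec²φ; hence true area = (apparent area) · cos²φ.
True area of crater field: 180000 × cos²(75.8°) = 180000 × 0.06018 = 10830 km².
True area of island: 4800 × cos²(45.5°) = 4800 × 0.4913 = 2358 km².
Ratio = 10830 / 2358 ≈ 4.59.

4.59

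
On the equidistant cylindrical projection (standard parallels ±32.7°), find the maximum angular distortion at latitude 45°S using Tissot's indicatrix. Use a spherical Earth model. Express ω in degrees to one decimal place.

10.0°

The equidistant cylindrical projection with φ₀ = 32.7° has h = 1 (meridians true) and k = cos φ₀ / cos φ along parallels.
At 45°: h = 1.000, k = 1.190; principal scales a = 1.190, b = 1.000.
sin(ω/2) = (a − b)/(a + b) = 0.1901/2.190 = 0.08679, so ω = 2 arcsin(0.08679) ≈ 10.0°.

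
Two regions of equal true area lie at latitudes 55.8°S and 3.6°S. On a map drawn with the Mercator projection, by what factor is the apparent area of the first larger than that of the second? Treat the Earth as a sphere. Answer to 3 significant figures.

On Mercator, area is exaggerated by sec²φ = 1/cos²φ.
At 55.8°: sec²(55.8°) = 1/0.5621² = 3.165.
At 3.6°: sec²(3.6°) = 1/0.9980² = 1.004.
Ratio = 3.165/1.004 = cos²(3.6°)/cos²(55.8°) ≈ 3.15.

3.15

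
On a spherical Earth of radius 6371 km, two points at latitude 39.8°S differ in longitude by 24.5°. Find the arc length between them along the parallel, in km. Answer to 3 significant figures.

2090 km

Arc length along a parallel = R cos φ · Δλ (with Δλ in radians).
= 6371 × cos 39.8° × (24.5° × π/180) = 6371 × 0.7683 × 0.4276 ≈ 2090 km.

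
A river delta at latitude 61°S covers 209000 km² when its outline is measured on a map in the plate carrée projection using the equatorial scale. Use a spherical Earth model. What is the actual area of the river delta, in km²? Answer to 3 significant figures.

101000 km²

Plate carrée maps x = Rλ, y = Rφ. The meridian scale is h = 1 and the parallel scale is k = 1/cos φ = sec φ.
Areal scale = h·k = 1 × sec φ; at 61°, h = 1.000, k = 2.063, so h·k = 2.063.
True area = apparent / (areal scale) = 209000 / 2.063 ≈ 101000 km².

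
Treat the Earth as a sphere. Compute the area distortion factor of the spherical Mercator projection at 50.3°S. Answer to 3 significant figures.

Mercator is conformal, so the point scale is isotropic: h = k = sec φ = 1/cos φ.
Areal scale = k² = sec²φ = 1/cos²(50.3°) = 1/0.6388² = 2.451.

2.45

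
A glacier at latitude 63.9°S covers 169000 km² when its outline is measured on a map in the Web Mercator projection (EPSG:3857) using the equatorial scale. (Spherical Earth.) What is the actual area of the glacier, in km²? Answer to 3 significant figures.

For Mercator, h = k = sec φ (a conformal cylindrical projection has a single point scale, 1/cos φ).
Areal scale = k² = sec²φ = 1/cos²(63.9°) = 1/0.4399² = 5.167.
True area = apparent / (areal scale) = 169000 / 5.167 ≈ 32700 km².

32700 km²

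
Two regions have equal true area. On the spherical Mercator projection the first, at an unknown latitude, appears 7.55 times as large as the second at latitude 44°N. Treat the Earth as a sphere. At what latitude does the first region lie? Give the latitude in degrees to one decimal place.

Mercator areal scale is sec²φ, so apparent-area ratio = sec²φ₁ / sec²φ₂ = cos²φ₂ / cos²φ₁.
cos²φ₂ / cos²φ₁ = 7.55  ⇒  cos φ₁ = cos 44° / √7.55 = 0.7193/2.748 = 0.2618.
φ₁ = arccos(0.2618) ≈ 74.8°.

74.8°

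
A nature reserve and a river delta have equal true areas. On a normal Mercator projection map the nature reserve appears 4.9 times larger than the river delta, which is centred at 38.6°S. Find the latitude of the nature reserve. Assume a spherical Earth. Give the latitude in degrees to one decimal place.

69.3°

Mercator areal scale is sec²φ, so apparent-area ratio = sec²φ₁ / sec²φ₂ = cos²φ₂ / cos²φ₁.
cos²φ₂ / cos²φ₁ = 4.9  ⇒  cos φ₁ = cos 38.6° / √4.9 = 0.7815/2.214 = 0.3531.
φ₁ = arccos(0.3531) ≈ 69.3°.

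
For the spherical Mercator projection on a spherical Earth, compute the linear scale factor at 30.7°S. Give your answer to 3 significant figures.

The Mercator projection is conformal; its linear scale factor is the same in every direction and equals sec φ = 1/cos φ.
k = 1/cos 30.7° = 1/0.8599 = 1.163.

1.16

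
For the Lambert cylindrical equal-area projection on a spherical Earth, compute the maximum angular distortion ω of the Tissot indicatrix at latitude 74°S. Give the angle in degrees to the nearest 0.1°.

The Lambert cylindrical equal-area projection is the cylindrical equal-area projection with its standard parallel at the equator (φ₀ = 0). Cylindrical equal-area (φ₀ = 0°): h = cos φ / cos 0° along meridians, k = cos 0° / cos φ along parallels; h·k = 1.
At 74°: h = 0.2756, k = 3.628; principal scales a = 3.628, b = 0.2756.
sin(ω/2) = (a − b)/(a + b) = 3.352/3.904 = 0.8588, so ω = 2 arcsin(0.8588) ≈ 118.4°.

118.4°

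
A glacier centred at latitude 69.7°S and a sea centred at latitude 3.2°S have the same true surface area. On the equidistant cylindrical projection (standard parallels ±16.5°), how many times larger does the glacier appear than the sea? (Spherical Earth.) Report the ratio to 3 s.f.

With standard parallel φ₀ = 16.5°, the equirectangular projection gives x = Rλ cos φ₀, y = Rφ, so h = 1 and k = cos 16.5° / cos φ.
Areal scale at 69.7°: h·k = 1.000 × 2.764 = 2.764.
Areal scale at 3.2°: h·k = 1.000 × 0.9603 = 0.9603.
Ratio = 2.764/0.9603 ≈ 2.88.

2.88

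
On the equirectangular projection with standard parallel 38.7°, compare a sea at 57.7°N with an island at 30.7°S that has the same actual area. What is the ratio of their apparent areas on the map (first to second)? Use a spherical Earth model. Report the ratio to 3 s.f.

1.61

With standard parallel φ₀ = 38.7°, the equirectangular projection gives x = Rλ cos φ₀, y = Rφ, so h = 1 and k = cos 38.7° / cos φ.
Areal scale at 57.7°: h·k = 1.000 × 1.461 = 1.461.
Areal scale at 30.7°: h·k = 1.000 × 0.9076 = 0.9076.
Ratio = 1.461/0.9076 ≈ 1.61.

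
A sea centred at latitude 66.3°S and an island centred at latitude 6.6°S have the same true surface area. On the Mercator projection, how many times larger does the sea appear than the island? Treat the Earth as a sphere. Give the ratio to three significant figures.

On Mercator, area is exaggerated by sec²φ = 1/cos²φ.
At 66.3°: sec²(66.3°) = 1/0.4019² = 6.190.
At 6.6°: sec²(6.6°) = 1/0.9934² = 1.013.
Ratio = 6.190/1.013 = cos²(6.6°)/cos²(66.3°) ≈ 6.11.

6.11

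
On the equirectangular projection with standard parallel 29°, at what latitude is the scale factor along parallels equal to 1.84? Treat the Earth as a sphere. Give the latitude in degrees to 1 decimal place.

61.6°

The equidistant cylindrical projection with φ₀ = 29° has h = 1 (meridians true) and k = cos φ₀ / cos φ along parallels.
k = cos φ₀ / cos φ = 1.84  ⇒  cos φ = cos 29° / 1.84 = 0.4753.
φ = arccos(0.4753) ≈ 61.6°.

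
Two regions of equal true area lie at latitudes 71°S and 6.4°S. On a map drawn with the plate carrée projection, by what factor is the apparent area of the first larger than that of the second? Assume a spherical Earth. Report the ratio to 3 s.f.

3.05

In the plate carrée (x = Rλ, y = Rφ), meridians are true-scale (h = 1) and parallels are stretched by k = sec φ.
Areal scale at 71°: h·k = 1.000 × 3.072 = 3.072.
Areal scale at 6.4°: h·k = 1.000 × 1.006 = 1.006.
Ratio = 3.072/1.006 ≈ 3.05.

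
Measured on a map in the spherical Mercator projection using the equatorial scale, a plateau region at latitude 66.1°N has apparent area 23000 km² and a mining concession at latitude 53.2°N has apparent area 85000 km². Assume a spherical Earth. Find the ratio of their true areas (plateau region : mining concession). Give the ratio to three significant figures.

0.124

Since Mercator area scale is 1/cos²φ, the true area equals the apparent area multiplied by cos²φ.
True area of plateau region: 23000 × cos²(66.1°) = 23000 × 0.1641 = 3775 km².
True area of mining concession: 85000 × cos²(53.2°) = 85000 × 0.3588 = 30500 km².
Ratio = 3775 / 30500 ≈ 0.124.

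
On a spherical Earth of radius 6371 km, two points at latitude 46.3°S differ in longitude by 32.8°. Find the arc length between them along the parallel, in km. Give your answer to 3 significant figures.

2520 km

Arc length along a parallel = R cos φ · Δλ (with Δλ in radians).
= 6371 × cos 46.3° × (32.8° × π/180) = 6371 × 0.6909 × 0.5725 ≈ 2520 km.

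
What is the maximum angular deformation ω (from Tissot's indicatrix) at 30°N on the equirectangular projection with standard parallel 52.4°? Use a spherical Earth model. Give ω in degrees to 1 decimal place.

20.0°

The equidistant cylindrical projection with φ₀ = 52.4° has h = 1 (meridians true) and k = cos φ₀ / cos φ along parallels.
At 30°: h = 1.000, k = 0.7045; principal scales a = 1.000, b = 0.7045.
sin(ω/2) = (a − b)/(a + b) = 0.2955/1.705 = 0.1733, so ω = 2 arcsin(0.1733) ≈ 20.0°.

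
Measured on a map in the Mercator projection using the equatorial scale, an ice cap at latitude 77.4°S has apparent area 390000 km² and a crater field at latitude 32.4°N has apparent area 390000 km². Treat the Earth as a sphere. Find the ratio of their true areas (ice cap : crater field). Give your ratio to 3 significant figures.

0.0668

On Mercator the areal scale is sec²φ, so true area = apparent × cos²φ.
True area of ice cap: 390000 × cos²(77.4°) = 390000 × 0.04759 = 18560 km².
True area of crater field: 390000 × cos²(32.4°) = 390000 × 0.7129 = 278000 km².
Ratio = 18560 / 278000 ≈ 0.0668.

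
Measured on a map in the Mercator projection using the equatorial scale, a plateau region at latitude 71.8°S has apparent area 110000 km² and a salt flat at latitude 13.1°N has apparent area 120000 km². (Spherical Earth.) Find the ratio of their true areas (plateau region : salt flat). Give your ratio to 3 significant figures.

Since Mercator area scale is 1/cos²φ, the true area equals the apparent area multiplied by cos²φ.
True area of plateau region: 110000 × cos²(71.8°) = 110000 × 0.09755 = 10730 km².
True area of salt flat: 120000 × cos²(13.1°) = 120000 × 0.9486 = 113800 km².
Ratio = 10730 / 113800 ≈ 0.0943.

0.0943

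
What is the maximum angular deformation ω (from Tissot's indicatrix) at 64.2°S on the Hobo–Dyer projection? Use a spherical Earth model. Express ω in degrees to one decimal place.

The Hobo–Dyer projection is cylindrical equal-area with φ₀ = 37.5°. For cylindrical equal-area with standard parallel φ₀, h = cos φ / cos φ₀ and k = cos φ₀ / cos φ, so h·k = 1.
At 64.2°: h = 0.5486, k = 1.823; principal scales a = 1.823, b = 0.5486.
sin(ω/2) = (a − b)/(a + b) = 1.274/2.371 = 0.5373, so ω = 2 arcsin(0.5373) ≈ 65.0°.

65.0°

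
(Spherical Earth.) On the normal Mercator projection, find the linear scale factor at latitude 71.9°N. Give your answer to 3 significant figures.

The Mercator projection is conformal; its linear scale factor is the same in every direction and equals sec φ = 1/cos φ.
k = 1/cos 71.9° = 1/0.3107 = 3.219.

3.22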